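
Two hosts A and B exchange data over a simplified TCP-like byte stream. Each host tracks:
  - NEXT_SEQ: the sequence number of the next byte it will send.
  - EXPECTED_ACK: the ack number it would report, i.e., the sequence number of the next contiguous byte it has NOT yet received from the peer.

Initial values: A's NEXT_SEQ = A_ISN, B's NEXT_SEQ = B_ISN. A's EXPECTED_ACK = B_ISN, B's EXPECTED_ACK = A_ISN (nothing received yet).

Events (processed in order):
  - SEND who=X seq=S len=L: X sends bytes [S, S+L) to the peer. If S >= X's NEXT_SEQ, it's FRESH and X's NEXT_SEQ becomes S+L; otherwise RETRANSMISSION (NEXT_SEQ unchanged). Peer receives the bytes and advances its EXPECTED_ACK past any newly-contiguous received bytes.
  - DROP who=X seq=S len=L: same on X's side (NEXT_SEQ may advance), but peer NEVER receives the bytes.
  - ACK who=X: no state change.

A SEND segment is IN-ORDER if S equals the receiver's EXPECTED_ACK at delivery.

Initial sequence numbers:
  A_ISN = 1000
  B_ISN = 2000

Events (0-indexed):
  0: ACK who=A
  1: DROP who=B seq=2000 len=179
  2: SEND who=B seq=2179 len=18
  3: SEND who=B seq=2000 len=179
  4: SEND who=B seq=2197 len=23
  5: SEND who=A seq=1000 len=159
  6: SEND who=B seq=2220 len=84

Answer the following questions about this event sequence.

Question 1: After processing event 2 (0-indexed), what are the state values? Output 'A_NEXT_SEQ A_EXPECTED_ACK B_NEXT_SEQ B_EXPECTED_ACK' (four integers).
After event 0: A_seq=1000 A_ack=2000 B_seq=2000 B_ack=1000
After event 1: A_seq=1000 A_ack=2000 B_seq=2179 B_ack=1000
After event 2: A_seq=1000 A_ack=2000 B_seq=2197 B_ack=1000

1000 2000 2197 1000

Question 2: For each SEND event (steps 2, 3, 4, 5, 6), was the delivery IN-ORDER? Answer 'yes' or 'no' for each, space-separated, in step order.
Answer: no yes yes yes yes

Derivation:
Step 2: SEND seq=2179 -> out-of-order
Step 3: SEND seq=2000 -> in-order
Step 4: SEND seq=2197 -> in-order
Step 5: SEND seq=1000 -> in-order
Step 6: SEND seq=2220 -> in-order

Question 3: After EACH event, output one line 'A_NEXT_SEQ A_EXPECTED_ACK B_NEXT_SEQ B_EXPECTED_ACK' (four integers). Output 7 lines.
1000 2000 2000 1000
1000 2000 2179 1000
1000 2000 2197 1000
1000 2197 2197 1000
1000 2220 2220 1000
1159 2220 2220 1159
1159 2304 2304 1159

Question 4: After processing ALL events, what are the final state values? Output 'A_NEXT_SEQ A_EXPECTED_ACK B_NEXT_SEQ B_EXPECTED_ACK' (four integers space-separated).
After event 0: A_seq=1000 A_ack=2000 B_seq=2000 B_ack=1000
After event 1: A_seq=1000 A_ack=2000 B_seq=2179 B_ack=1000
After event 2: A_seq=1000 A_ack=2000 B_seq=2197 B_ack=1000
After event 3: A_seq=1000 A_ack=2197 B_seq=2197 B_ack=1000
After event 4: A_seq=1000 A_ack=2220 B_seq=2220 B_ack=1000
After event 5: A_seq=1159 A_ack=2220 B_seq=2220 B_ack=1159
After event 6: A_seq=1159 A_ack=2304 B_seq=2304 B_ack=1159

Answer: 1159 2304 2304 1159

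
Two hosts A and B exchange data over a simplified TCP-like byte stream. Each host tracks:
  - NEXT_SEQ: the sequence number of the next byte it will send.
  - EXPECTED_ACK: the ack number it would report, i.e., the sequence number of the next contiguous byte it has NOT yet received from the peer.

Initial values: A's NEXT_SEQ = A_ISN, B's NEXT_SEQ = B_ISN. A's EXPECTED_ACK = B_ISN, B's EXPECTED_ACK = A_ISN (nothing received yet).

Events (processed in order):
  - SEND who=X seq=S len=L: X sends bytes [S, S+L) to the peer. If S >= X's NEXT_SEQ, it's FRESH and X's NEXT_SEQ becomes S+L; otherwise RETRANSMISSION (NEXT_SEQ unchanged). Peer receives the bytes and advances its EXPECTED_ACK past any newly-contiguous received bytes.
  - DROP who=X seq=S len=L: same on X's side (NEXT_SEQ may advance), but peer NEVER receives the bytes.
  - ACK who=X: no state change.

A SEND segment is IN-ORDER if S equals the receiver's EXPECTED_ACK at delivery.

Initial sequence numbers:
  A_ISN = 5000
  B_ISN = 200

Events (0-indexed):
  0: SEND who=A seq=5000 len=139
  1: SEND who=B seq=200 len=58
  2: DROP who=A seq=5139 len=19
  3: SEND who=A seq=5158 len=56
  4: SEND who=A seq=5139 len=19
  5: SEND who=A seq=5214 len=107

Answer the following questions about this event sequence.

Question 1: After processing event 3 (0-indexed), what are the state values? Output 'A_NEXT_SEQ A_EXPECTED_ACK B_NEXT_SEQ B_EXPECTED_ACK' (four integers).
After event 0: A_seq=5139 A_ack=200 B_seq=200 B_ack=5139
After event 1: A_seq=5139 A_ack=258 B_seq=258 B_ack=5139
After event 2: A_seq=5158 A_ack=258 B_seq=258 B_ack=5139
After event 3: A_seq=5214 A_ack=258 B_seq=258 B_ack=5139

5214 258 258 5139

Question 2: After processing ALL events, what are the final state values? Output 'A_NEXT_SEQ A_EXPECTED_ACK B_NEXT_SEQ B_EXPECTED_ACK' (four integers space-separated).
Answer: 5321 258 258 5321

Derivation:
After event 0: A_seq=5139 A_ack=200 B_seq=200 B_ack=5139
After event 1: A_seq=5139 A_ack=258 B_seq=258 B_ack=5139
After event 2: A_seq=5158 A_ack=258 B_seq=258 B_ack=5139
After event 3: A_seq=5214 A_ack=258 B_seq=258 B_ack=5139
After event 4: A_seq=5214 A_ack=258 B_seq=258 B_ack=5214
After event 5: A_seq=5321 A_ack=258 B_seq=258 B_ack=5321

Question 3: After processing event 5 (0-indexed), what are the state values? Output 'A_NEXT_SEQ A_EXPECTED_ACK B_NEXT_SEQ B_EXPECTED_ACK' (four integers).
After event 0: A_seq=5139 A_ack=200 B_seq=200 B_ack=5139
After event 1: A_seq=5139 A_ack=258 B_seq=258 B_ack=5139
After event 2: A_seq=5158 A_ack=258 B_seq=258 B_ack=5139
After event 3: A_seq=5214 A_ack=258 B_seq=258 B_ack=5139
After event 4: A_seq=5214 A_ack=258 B_seq=258 B_ack=5214
After event 5: A_seq=5321 A_ack=258 B_seq=258 B_ack=5321

5321 258 258 5321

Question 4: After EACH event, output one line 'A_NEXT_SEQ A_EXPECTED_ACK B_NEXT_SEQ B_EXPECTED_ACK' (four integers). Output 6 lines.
5139 200 200 5139
5139 258 258 5139
5158 258 258 5139
5214 258 258 5139
5214 258 258 5214
5321 258 258 5321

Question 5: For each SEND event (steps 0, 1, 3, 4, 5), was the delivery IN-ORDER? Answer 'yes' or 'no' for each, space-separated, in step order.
Step 0: SEND seq=5000 -> in-order
Step 1: SEND seq=200 -> in-order
Step 3: SEND seq=5158 -> out-of-order
Step 4: SEND seq=5139 -> in-order
Step 5: SEND seq=5214 -> in-order

Answer: yes yes no yes yes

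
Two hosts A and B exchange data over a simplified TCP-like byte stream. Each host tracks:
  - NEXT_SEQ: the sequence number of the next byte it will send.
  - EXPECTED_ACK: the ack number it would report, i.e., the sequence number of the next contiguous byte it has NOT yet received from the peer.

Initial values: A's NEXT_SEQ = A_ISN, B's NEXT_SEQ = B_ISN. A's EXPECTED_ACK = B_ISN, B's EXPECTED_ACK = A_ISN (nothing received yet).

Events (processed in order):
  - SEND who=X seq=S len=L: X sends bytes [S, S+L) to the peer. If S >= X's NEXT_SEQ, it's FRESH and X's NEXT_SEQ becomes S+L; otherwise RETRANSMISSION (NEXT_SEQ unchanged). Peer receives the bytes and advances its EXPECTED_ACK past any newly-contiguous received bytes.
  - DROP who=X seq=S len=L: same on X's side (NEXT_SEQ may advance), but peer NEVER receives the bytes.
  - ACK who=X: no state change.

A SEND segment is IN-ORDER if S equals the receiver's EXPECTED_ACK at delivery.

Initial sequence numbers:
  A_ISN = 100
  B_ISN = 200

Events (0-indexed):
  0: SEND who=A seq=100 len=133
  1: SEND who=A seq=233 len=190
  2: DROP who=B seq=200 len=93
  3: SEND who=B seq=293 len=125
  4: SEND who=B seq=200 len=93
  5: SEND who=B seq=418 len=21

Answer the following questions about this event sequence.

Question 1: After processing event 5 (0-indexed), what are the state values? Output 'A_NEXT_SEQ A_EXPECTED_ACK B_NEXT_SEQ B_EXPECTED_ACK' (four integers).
After event 0: A_seq=233 A_ack=200 B_seq=200 B_ack=233
After event 1: A_seq=423 A_ack=200 B_seq=200 B_ack=423
After event 2: A_seq=423 A_ack=200 B_seq=293 B_ack=423
After event 3: A_seq=423 A_ack=200 B_seq=418 B_ack=423
After event 4: A_seq=423 A_ack=418 B_seq=418 B_ack=423
After event 5: A_seq=423 A_ack=439 B_seq=439 B_ack=423

423 439 439 423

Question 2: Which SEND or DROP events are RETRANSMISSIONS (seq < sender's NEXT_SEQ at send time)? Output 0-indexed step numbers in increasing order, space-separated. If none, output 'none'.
Step 0: SEND seq=100 -> fresh
Step 1: SEND seq=233 -> fresh
Step 2: DROP seq=200 -> fresh
Step 3: SEND seq=293 -> fresh
Step 4: SEND seq=200 -> retransmit
Step 5: SEND seq=418 -> fresh

Answer: 4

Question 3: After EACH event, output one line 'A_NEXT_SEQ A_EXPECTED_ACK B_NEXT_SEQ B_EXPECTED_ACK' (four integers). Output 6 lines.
233 200 200 233
423 200 200 423
423 200 293 423
423 200 418 423
423 418 418 423
423 439 439 423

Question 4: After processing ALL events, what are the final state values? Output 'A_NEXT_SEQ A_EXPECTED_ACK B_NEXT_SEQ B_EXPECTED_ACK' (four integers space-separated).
After event 0: A_seq=233 A_ack=200 B_seq=200 B_ack=233
After event 1: A_seq=423 A_ack=200 B_seq=200 B_ack=423
After event 2: A_seq=423 A_ack=200 B_seq=293 B_ack=423
After event 3: A_seq=423 A_ack=200 B_seq=418 B_ack=423
After event 4: A_seq=423 A_ack=418 B_seq=418 B_ack=423
After event 5: A_seq=423 A_ack=439 B_seq=439 B_ack=423

Answer: 423 439 439 423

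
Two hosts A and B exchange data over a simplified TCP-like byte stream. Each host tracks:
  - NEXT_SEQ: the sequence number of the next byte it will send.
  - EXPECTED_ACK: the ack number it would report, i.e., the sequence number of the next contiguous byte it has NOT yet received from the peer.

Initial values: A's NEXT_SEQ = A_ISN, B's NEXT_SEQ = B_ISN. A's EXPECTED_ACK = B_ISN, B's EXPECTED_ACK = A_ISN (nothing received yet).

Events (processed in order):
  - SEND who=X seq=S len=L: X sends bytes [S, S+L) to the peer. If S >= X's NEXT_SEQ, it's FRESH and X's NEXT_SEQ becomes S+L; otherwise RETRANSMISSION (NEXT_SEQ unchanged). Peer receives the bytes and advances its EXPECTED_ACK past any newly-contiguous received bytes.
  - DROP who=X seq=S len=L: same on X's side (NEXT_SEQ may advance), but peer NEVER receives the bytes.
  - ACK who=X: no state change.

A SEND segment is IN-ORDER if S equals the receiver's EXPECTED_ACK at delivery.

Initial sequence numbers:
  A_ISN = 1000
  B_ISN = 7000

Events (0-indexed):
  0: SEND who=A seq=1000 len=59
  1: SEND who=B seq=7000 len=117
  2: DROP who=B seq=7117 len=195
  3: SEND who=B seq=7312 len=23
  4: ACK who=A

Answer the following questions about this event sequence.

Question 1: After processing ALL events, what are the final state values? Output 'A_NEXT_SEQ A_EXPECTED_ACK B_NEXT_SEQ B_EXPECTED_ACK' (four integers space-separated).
Answer: 1059 7117 7335 1059

Derivation:
After event 0: A_seq=1059 A_ack=7000 B_seq=7000 B_ack=1059
After event 1: A_seq=1059 A_ack=7117 B_seq=7117 B_ack=1059
After event 2: A_seq=1059 A_ack=7117 B_seq=7312 B_ack=1059
After event 3: A_seq=1059 A_ack=7117 B_seq=7335 B_ack=1059
After event 4: A_seq=1059 A_ack=7117 B_seq=7335 B_ack=1059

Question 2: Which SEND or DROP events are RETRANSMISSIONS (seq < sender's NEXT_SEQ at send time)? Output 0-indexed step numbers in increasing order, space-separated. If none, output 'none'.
Step 0: SEND seq=1000 -> fresh
Step 1: SEND seq=7000 -> fresh
Step 2: DROP seq=7117 -> fresh
Step 3: SEND seq=7312 -> fresh

Answer: none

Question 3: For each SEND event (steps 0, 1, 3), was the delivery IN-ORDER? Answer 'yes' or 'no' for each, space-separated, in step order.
Step 0: SEND seq=1000 -> in-order
Step 1: SEND seq=7000 -> in-order
Step 3: SEND seq=7312 -> out-of-order

Answer: yes yes no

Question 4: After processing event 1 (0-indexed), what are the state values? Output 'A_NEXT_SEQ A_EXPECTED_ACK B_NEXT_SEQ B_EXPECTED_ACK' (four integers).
After event 0: A_seq=1059 A_ack=7000 B_seq=7000 B_ack=1059
After event 1: A_seq=1059 A_ack=7117 B_seq=7117 B_ack=1059

1059 7117 7117 1059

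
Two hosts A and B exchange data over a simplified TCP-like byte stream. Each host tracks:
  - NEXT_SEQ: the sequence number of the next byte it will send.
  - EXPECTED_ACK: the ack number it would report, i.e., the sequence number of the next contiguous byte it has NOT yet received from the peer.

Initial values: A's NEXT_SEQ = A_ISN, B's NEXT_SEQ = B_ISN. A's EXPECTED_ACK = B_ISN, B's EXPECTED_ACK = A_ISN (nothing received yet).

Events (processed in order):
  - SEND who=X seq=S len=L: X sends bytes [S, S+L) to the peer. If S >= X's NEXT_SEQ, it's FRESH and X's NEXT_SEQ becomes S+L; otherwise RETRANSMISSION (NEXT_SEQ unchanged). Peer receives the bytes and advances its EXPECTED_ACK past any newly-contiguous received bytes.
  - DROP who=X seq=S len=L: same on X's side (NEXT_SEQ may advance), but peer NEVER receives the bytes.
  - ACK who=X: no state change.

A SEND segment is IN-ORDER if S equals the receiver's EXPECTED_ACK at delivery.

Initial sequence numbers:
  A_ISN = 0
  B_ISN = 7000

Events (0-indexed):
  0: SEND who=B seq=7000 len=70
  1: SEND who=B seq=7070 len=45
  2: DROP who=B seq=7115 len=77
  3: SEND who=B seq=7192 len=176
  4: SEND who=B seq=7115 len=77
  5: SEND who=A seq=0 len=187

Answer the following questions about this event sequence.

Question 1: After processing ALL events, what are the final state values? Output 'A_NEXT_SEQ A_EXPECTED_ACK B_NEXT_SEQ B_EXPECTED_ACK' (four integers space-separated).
After event 0: A_seq=0 A_ack=7070 B_seq=7070 B_ack=0
After event 1: A_seq=0 A_ack=7115 B_seq=7115 B_ack=0
After event 2: A_seq=0 A_ack=7115 B_seq=7192 B_ack=0
After event 3: A_seq=0 A_ack=7115 B_seq=7368 B_ack=0
After event 4: A_seq=0 A_ack=7368 B_seq=7368 B_ack=0
After event 5: A_seq=187 A_ack=7368 B_seq=7368 B_ack=187

Answer: 187 7368 7368 187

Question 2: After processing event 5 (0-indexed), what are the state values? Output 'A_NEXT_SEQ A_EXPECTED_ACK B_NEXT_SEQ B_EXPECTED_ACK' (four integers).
After event 0: A_seq=0 A_ack=7070 B_seq=7070 B_ack=0
After event 1: A_seq=0 A_ack=7115 B_seq=7115 B_ack=0
After event 2: A_seq=0 A_ack=7115 B_seq=7192 B_ack=0
After event 3: A_seq=0 A_ack=7115 B_seq=7368 B_ack=0
After event 4: A_seq=0 A_ack=7368 B_seq=7368 B_ack=0
After event 5: A_seq=187 A_ack=7368 B_seq=7368 B_ack=187

187 7368 7368 187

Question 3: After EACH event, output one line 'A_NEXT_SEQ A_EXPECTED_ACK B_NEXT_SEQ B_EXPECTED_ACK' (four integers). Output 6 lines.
0 7070 7070 0
0 7115 7115 0
0 7115 7192 0
0 7115 7368 0
0 7368 7368 0
187 7368 7368 187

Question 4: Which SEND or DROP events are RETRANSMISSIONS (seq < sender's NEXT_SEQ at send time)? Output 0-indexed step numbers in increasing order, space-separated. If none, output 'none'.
Step 0: SEND seq=7000 -> fresh
Step 1: SEND seq=7070 -> fresh
Step 2: DROP seq=7115 -> fresh
Step 3: SEND seq=7192 -> fresh
Step 4: SEND seq=7115 -> retransmit
Step 5: SEND seq=0 -> fresh

Answer: 4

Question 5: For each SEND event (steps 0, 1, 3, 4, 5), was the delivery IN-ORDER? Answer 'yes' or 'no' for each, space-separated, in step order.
Answer: yes yes no yes yes

Derivation:
Step 0: SEND seq=7000 -> in-order
Step 1: SEND seq=7070 -> in-order
Step 3: SEND seq=7192 -> out-of-order
Step 4: SEND seq=7115 -> in-order
Step 5: SEND seq=0 -> in-order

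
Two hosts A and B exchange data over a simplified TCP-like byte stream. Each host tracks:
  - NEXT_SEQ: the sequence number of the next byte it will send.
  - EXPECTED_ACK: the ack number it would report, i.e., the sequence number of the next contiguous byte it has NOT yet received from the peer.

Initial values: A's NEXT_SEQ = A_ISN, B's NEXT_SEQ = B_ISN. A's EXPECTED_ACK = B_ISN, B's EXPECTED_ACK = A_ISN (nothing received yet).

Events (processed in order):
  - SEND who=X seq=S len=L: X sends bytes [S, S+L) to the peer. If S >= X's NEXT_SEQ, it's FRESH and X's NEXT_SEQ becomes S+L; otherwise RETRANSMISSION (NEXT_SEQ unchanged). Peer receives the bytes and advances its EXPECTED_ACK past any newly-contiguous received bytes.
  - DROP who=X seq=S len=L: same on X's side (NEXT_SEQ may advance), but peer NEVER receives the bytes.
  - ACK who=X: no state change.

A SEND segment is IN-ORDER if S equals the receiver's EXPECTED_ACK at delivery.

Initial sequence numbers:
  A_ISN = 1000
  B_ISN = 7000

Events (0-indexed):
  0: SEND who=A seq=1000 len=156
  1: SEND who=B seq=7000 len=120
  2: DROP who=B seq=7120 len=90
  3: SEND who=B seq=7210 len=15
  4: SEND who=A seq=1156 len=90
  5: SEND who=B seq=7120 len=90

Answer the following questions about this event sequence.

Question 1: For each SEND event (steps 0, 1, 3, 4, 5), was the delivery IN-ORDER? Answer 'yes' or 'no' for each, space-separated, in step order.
Answer: yes yes no yes yes

Derivation:
Step 0: SEND seq=1000 -> in-order
Step 1: SEND seq=7000 -> in-order
Step 3: SEND seq=7210 -> out-of-order
Step 4: SEND seq=1156 -> in-order
Step 5: SEND seq=7120 -> in-order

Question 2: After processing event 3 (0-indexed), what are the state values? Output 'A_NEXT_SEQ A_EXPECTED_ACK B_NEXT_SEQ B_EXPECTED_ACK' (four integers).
After event 0: A_seq=1156 A_ack=7000 B_seq=7000 B_ack=1156
After event 1: A_seq=1156 A_ack=7120 B_seq=7120 B_ack=1156
After event 2: A_seq=1156 A_ack=7120 B_seq=7210 B_ack=1156
After event 3: A_seq=1156 A_ack=7120 B_seq=7225 B_ack=1156

1156 7120 7225 1156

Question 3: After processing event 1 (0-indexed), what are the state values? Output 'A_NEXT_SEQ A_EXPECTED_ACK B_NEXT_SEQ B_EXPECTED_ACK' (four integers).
After event 0: A_seq=1156 A_ack=7000 B_seq=7000 B_ack=1156
After event 1: A_seq=1156 A_ack=7120 B_seq=7120 B_ack=1156

1156 7120 7120 1156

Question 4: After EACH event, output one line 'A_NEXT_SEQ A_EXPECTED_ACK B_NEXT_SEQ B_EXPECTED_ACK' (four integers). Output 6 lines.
1156 7000 7000 1156
1156 7120 7120 1156
1156 7120 7210 1156
1156 7120 7225 1156
1246 7120 7225 1246
1246 7225 7225 1246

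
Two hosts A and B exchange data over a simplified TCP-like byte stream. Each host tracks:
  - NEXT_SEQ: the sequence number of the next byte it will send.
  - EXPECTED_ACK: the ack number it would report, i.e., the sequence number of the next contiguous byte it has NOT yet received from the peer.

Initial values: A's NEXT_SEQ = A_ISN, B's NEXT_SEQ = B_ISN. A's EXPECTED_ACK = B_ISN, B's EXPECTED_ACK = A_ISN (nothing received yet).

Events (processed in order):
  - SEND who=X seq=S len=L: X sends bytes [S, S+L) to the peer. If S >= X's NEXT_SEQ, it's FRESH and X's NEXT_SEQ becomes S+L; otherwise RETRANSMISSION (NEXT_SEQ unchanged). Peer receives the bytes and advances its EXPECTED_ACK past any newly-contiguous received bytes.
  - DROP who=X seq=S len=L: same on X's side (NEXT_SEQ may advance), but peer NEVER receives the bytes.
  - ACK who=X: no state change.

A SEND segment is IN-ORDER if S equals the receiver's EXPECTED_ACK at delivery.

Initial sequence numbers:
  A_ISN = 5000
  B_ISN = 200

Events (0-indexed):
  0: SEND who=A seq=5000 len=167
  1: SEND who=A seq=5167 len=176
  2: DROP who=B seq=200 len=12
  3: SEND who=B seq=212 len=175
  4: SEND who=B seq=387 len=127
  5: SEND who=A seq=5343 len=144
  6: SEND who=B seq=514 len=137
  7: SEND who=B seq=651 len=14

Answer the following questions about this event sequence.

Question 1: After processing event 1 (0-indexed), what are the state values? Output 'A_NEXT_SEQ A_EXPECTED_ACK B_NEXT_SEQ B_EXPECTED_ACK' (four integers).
After event 0: A_seq=5167 A_ack=200 B_seq=200 B_ack=5167
After event 1: A_seq=5343 A_ack=200 B_seq=200 B_ack=5343

5343 200 200 5343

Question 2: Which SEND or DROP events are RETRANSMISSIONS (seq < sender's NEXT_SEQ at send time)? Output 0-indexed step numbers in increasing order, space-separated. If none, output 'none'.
Step 0: SEND seq=5000 -> fresh
Step 1: SEND seq=5167 -> fresh
Step 2: DROP seq=200 -> fresh
Step 3: SEND seq=212 -> fresh
Step 4: SEND seq=387 -> fresh
Step 5: SEND seq=5343 -> fresh
Step 6: SEND seq=514 -> fresh
Step 7: SEND seq=651 -> fresh

Answer: none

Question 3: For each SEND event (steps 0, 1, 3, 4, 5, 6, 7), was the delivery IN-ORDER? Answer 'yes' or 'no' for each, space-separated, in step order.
Step 0: SEND seq=5000 -> in-order
Step 1: SEND seq=5167 -> in-order
Step 3: SEND seq=212 -> out-of-order
Step 4: SEND seq=387 -> out-of-order
Step 5: SEND seq=5343 -> in-order
Step 6: SEND seq=514 -> out-of-order
Step 7: SEND seq=651 -> out-of-order

Answer: yes yes no no yes no no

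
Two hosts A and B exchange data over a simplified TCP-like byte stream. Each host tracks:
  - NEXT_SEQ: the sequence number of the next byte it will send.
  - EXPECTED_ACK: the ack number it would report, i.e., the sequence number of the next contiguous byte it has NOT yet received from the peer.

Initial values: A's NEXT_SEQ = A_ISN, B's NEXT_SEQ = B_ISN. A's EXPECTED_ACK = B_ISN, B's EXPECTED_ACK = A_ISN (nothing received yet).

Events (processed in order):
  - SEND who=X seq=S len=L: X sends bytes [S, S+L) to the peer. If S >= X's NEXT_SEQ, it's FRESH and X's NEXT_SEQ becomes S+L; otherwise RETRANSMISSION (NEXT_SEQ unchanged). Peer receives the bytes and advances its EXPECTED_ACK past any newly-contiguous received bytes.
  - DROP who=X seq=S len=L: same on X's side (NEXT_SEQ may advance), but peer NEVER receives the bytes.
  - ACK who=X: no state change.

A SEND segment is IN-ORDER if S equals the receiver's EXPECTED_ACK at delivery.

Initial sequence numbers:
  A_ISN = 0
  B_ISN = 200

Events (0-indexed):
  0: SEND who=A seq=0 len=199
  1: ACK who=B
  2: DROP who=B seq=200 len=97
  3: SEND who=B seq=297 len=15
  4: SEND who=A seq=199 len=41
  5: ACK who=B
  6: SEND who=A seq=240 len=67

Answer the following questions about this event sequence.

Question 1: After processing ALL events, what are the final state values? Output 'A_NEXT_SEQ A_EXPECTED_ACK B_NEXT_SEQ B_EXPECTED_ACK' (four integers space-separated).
Answer: 307 200 312 307

Derivation:
After event 0: A_seq=199 A_ack=200 B_seq=200 B_ack=199
After event 1: A_seq=199 A_ack=200 B_seq=200 B_ack=199
After event 2: A_seq=199 A_ack=200 B_seq=297 B_ack=199
After event 3: A_seq=199 A_ack=200 B_seq=312 B_ack=199
After event 4: A_seq=240 A_ack=200 B_seq=312 B_ack=240
After event 5: A_seq=240 A_ack=200 B_seq=312 B_ack=240
After event 6: A_seq=307 A_ack=200 B_seq=312 B_ack=307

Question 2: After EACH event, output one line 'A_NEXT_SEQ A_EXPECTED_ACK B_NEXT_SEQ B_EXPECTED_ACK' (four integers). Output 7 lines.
199 200 200 199
199 200 200 199
199 200 297 199
199 200 312 199
240 200 312 240
240 200 312 240
307 200 312 307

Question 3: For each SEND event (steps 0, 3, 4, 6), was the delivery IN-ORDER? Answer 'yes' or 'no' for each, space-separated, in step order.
Step 0: SEND seq=0 -> in-order
Step 3: SEND seq=297 -> out-of-order
Step 4: SEND seq=199 -> in-order
Step 6: SEND seq=240 -> in-order

Answer: yes no yes yes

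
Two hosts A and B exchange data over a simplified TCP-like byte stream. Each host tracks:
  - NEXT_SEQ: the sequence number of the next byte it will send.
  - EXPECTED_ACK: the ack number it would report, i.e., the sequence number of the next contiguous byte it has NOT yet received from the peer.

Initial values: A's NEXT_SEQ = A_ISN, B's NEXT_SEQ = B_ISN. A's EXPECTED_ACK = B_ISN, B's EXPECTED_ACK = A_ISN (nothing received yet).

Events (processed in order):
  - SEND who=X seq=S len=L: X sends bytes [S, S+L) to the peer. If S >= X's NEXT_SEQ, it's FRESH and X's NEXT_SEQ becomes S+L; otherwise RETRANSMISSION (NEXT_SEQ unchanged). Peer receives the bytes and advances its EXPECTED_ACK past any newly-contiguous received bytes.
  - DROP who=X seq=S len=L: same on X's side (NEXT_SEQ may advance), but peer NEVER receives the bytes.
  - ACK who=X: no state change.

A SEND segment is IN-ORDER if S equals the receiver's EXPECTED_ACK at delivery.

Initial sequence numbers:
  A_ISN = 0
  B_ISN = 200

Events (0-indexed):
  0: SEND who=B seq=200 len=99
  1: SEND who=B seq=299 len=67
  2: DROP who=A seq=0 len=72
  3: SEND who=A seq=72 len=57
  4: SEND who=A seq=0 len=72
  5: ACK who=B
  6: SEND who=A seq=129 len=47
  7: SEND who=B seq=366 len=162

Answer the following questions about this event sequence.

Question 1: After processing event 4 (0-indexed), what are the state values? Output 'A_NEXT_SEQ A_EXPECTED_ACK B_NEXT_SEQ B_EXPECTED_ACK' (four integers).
After event 0: A_seq=0 A_ack=299 B_seq=299 B_ack=0
After event 1: A_seq=0 A_ack=366 B_seq=366 B_ack=0
After event 2: A_seq=72 A_ack=366 B_seq=366 B_ack=0
After event 3: A_seq=129 A_ack=366 B_seq=366 B_ack=0
After event 4: A_seq=129 A_ack=366 B_seq=366 B_ack=129

129 366 366 129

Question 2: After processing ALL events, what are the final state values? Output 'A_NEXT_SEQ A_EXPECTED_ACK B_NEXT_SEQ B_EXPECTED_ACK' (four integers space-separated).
Answer: 176 528 528 176

Derivation:
After event 0: A_seq=0 A_ack=299 B_seq=299 B_ack=0
After event 1: A_seq=0 A_ack=366 B_seq=366 B_ack=0
After event 2: A_seq=72 A_ack=366 B_seq=366 B_ack=0
After event 3: A_seq=129 A_ack=366 B_seq=366 B_ack=0
After event 4: A_seq=129 A_ack=366 B_seq=366 B_ack=129
After event 5: A_seq=129 A_ack=366 B_seq=366 B_ack=129
After event 6: A_seq=176 A_ack=366 B_seq=366 B_ack=176
After event 7: A_seq=176 A_ack=528 B_seq=528 B_ack=176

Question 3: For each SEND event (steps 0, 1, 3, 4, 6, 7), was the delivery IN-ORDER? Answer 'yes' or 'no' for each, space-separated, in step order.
Answer: yes yes no yes yes yes

Derivation:
Step 0: SEND seq=200 -> in-order
Step 1: SEND seq=299 -> in-order
Step 3: SEND seq=72 -> out-of-order
Step 4: SEND seq=0 -> in-order
Step 6: SEND seq=129 -> in-order
Step 7: SEND seq=366 -> in-order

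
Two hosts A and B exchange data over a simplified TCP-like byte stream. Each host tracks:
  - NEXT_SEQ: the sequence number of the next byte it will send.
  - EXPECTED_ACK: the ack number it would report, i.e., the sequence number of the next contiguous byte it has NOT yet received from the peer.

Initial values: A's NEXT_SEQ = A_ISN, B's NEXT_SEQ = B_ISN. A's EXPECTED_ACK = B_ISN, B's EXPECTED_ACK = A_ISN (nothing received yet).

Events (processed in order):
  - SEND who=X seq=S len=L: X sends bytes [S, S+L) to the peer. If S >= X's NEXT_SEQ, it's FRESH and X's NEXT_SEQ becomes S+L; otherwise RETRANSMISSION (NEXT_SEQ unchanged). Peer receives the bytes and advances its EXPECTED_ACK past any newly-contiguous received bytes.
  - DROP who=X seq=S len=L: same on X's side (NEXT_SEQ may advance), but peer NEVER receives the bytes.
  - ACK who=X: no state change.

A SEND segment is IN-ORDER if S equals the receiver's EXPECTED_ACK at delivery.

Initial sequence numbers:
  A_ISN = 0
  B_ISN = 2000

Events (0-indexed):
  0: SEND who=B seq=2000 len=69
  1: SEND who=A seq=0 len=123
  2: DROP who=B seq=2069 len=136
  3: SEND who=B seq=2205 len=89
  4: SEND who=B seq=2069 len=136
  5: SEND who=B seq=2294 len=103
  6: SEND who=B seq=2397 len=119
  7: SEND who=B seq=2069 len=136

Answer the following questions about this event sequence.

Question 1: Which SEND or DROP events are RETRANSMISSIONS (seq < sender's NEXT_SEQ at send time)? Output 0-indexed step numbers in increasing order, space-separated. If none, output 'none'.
Step 0: SEND seq=2000 -> fresh
Step 1: SEND seq=0 -> fresh
Step 2: DROP seq=2069 -> fresh
Step 3: SEND seq=2205 -> fresh
Step 4: SEND seq=2069 -> retransmit
Step 5: SEND seq=2294 -> fresh
Step 6: SEND seq=2397 -> fresh
Step 7: SEND seq=2069 -> retransmit

Answer: 4 7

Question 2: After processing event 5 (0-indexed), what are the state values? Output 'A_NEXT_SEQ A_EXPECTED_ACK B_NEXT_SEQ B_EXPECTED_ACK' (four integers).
After event 0: A_seq=0 A_ack=2069 B_seq=2069 B_ack=0
After event 1: A_seq=123 A_ack=2069 B_seq=2069 B_ack=123
After event 2: A_seq=123 A_ack=2069 B_seq=2205 B_ack=123
After event 3: A_seq=123 A_ack=2069 B_seq=2294 B_ack=123
After event 4: A_seq=123 A_ack=2294 B_seq=2294 B_ack=123
After event 5: A_seq=123 A_ack=2397 B_seq=2397 B_ack=123

123 2397 2397 123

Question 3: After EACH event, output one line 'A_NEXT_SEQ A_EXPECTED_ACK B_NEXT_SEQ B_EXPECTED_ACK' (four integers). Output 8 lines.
0 2069 2069 0
123 2069 2069 123
123 2069 2205 123
123 2069 2294 123
123 2294 2294 123
123 2397 2397 123
123 2516 2516 123
123 2516 2516 123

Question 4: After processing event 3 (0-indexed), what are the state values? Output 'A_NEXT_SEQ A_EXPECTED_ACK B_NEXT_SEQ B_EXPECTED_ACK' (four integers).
After event 0: A_seq=0 A_ack=2069 B_seq=2069 B_ack=0
After event 1: A_seq=123 A_ack=2069 B_seq=2069 B_ack=123
After event 2: A_seq=123 A_ack=2069 B_seq=2205 B_ack=123
After event 3: A_seq=123 A_ack=2069 B_seq=2294 B_ack=123

123 2069 2294 123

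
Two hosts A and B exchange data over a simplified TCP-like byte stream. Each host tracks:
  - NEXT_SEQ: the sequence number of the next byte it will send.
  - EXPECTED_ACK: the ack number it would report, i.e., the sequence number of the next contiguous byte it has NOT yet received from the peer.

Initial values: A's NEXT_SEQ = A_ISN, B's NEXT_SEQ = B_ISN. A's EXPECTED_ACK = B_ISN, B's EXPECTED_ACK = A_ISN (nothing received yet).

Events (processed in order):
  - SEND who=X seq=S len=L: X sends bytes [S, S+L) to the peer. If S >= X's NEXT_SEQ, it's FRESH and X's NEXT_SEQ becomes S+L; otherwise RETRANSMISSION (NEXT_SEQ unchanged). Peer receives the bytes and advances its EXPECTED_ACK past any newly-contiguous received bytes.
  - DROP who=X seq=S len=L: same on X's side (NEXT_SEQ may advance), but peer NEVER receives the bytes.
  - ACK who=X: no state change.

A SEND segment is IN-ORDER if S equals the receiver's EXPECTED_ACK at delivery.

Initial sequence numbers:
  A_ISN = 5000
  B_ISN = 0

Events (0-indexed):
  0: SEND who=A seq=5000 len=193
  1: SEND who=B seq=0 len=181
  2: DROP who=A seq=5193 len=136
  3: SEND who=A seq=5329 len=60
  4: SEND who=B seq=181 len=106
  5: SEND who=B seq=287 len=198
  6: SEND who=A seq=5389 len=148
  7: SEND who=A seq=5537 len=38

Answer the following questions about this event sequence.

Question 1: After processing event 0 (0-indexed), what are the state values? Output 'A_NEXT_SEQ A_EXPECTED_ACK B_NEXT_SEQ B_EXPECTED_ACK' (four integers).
After event 0: A_seq=5193 A_ack=0 B_seq=0 B_ack=5193

5193 0 0 5193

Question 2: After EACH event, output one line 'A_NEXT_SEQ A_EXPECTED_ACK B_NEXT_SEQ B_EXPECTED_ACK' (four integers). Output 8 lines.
5193 0 0 5193
5193 181 181 5193
5329 181 181 5193
5389 181 181 5193
5389 287 287 5193
5389 485 485 5193
5537 485 485 5193
5575 485 485 5193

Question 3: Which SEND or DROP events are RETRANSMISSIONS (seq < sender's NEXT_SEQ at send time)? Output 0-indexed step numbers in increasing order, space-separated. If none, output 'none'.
Answer: none

Derivation:
Step 0: SEND seq=5000 -> fresh
Step 1: SEND seq=0 -> fresh
Step 2: DROP seq=5193 -> fresh
Step 3: SEND seq=5329 -> fresh
Step 4: SEND seq=181 -> fresh
Step 5: SEND seq=287 -> fresh
Step 6: SEND seq=5389 -> fresh
Step 7: SEND seq=5537 -> fresh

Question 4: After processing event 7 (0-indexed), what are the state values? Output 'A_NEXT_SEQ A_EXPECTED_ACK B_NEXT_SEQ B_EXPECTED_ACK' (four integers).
After event 0: A_seq=5193 A_ack=0 B_seq=0 B_ack=5193
After event 1: A_seq=5193 A_ack=181 B_seq=181 B_ack=5193
After event 2: A_seq=5329 A_ack=181 B_seq=181 B_ack=5193
After event 3: A_seq=5389 A_ack=181 B_seq=181 B_ack=5193
After event 4: A_seq=5389 A_ack=287 B_seq=287 B_ack=5193
After event 5: A_seq=5389 A_ack=485 B_seq=485 B_ack=5193
After event 6: A_seq=5537 A_ack=485 B_seq=485 B_ack=5193
After event 7: A_seq=5575 A_ack=485 B_seq=485 B_ack=5193

5575 485 485 5193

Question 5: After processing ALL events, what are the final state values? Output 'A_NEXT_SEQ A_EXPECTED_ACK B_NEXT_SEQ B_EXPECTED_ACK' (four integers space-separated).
Answer: 5575 485 485 5193

Derivation:
After event 0: A_seq=5193 A_ack=0 B_seq=0 B_ack=5193
After event 1: A_seq=5193 A_ack=181 B_seq=181 B_ack=5193
After event 2: A_seq=5329 A_ack=181 B_seq=181 B_ack=5193
After event 3: A_seq=5389 A_ack=181 B_seq=181 B_ack=5193
After event 4: A_seq=5389 A_ack=287 B_seq=287 B_ack=5193
After event 5: A_seq=5389 A_ack=485 B_seq=485 B_ack=5193
After event 6: A_seq=5537 A_ack=485 B_seq=485 B_ack=5193
After event 7: A_seq=5575 A_ack=485 B_seq=485 B_ack=5193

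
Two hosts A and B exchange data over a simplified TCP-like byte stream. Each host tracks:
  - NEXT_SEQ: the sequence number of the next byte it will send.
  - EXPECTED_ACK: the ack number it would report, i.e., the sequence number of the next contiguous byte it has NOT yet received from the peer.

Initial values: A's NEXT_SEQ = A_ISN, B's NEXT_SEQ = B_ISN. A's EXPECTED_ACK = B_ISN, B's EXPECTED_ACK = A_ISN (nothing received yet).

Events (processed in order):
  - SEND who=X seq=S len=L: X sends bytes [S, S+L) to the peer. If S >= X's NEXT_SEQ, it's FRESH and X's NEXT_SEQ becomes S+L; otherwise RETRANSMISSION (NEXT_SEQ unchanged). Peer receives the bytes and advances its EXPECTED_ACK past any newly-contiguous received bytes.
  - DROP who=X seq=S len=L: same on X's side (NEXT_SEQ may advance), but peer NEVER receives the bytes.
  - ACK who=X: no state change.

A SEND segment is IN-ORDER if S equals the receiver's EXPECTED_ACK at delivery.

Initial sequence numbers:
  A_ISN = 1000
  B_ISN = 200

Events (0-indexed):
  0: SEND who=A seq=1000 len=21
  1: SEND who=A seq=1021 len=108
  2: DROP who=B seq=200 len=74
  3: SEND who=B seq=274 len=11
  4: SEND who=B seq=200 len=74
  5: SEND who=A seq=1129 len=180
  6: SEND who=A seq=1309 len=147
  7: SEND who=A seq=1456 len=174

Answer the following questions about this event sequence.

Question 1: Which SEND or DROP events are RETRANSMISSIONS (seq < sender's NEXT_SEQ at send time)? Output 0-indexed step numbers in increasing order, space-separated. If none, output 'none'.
Answer: 4

Derivation:
Step 0: SEND seq=1000 -> fresh
Step 1: SEND seq=1021 -> fresh
Step 2: DROP seq=200 -> fresh
Step 3: SEND seq=274 -> fresh
Step 4: SEND seq=200 -> retransmit
Step 5: SEND seq=1129 -> fresh
Step 6: SEND seq=1309 -> fresh
Step 7: SEND seq=1456 -> fresh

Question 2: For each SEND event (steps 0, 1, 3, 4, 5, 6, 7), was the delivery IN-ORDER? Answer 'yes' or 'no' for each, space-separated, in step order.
Step 0: SEND seq=1000 -> in-order
Step 1: SEND seq=1021 -> in-order
Step 3: SEND seq=274 -> out-of-order
Step 4: SEND seq=200 -> in-order
Step 5: SEND seq=1129 -> in-order
Step 6: SEND seq=1309 -> in-order
Step 7: SEND seq=1456 -> in-order

Answer: yes yes no yes yes yes yes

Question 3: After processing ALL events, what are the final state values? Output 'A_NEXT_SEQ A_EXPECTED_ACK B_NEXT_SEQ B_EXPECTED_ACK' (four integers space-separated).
After event 0: A_seq=1021 A_ack=200 B_seq=200 B_ack=1021
After event 1: A_seq=1129 A_ack=200 B_seq=200 B_ack=1129
After event 2: A_seq=1129 A_ack=200 B_seq=274 B_ack=1129
After event 3: A_seq=1129 A_ack=200 B_seq=285 B_ack=1129
After event 4: A_seq=1129 A_ack=285 B_seq=285 B_ack=1129
After event 5: A_seq=1309 A_ack=285 B_seq=285 B_ack=1309
After event 6: A_seq=1456 A_ack=285 B_seq=285 B_ack=1456
After event 7: A_seq=1630 A_ack=285 B_seq=285 B_ack=1630

Answer: 1630 285 285 1630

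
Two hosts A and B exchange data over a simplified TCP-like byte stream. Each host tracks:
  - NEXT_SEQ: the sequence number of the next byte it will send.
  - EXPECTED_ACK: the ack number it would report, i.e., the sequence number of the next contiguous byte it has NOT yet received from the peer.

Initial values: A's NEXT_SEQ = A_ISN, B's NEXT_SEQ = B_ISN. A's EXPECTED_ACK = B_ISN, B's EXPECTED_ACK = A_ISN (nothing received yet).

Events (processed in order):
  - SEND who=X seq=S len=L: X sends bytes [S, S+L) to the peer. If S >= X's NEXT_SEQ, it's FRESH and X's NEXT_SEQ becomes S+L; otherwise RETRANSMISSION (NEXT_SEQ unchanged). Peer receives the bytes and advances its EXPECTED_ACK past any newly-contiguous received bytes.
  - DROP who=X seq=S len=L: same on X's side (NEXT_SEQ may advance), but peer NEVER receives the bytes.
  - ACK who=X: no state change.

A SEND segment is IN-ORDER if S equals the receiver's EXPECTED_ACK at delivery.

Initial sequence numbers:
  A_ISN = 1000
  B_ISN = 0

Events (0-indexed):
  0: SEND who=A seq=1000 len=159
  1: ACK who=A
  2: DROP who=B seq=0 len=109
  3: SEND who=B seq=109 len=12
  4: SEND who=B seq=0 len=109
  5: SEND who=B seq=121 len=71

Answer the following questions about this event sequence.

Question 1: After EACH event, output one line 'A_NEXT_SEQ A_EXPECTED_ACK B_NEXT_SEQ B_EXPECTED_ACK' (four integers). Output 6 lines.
1159 0 0 1159
1159 0 0 1159
1159 0 109 1159
1159 0 121 1159
1159 121 121 1159
1159 192 192 1159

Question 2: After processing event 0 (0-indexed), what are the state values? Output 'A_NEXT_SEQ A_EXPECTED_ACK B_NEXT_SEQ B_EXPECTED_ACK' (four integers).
After event 0: A_seq=1159 A_ack=0 B_seq=0 B_ack=1159

1159 0 0 1159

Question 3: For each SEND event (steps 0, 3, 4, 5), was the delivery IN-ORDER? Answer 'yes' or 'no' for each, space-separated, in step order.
Step 0: SEND seq=1000 -> in-order
Step 3: SEND seq=109 -> out-of-order
Step 4: SEND seq=0 -> in-order
Step 5: SEND seq=121 -> in-order

Answer: yes no yes yes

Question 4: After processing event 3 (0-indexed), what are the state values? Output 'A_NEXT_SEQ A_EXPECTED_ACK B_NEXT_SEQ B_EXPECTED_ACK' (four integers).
After event 0: A_seq=1159 A_ack=0 B_seq=0 B_ack=1159
After event 1: A_seq=1159 A_ack=0 B_seq=0 B_ack=1159
After event 2: A_seq=1159 A_ack=0 B_seq=109 B_ack=1159
After event 3: A_seq=1159 A_ack=0 B_seq=121 B_ack=1159

1159 0 121 1159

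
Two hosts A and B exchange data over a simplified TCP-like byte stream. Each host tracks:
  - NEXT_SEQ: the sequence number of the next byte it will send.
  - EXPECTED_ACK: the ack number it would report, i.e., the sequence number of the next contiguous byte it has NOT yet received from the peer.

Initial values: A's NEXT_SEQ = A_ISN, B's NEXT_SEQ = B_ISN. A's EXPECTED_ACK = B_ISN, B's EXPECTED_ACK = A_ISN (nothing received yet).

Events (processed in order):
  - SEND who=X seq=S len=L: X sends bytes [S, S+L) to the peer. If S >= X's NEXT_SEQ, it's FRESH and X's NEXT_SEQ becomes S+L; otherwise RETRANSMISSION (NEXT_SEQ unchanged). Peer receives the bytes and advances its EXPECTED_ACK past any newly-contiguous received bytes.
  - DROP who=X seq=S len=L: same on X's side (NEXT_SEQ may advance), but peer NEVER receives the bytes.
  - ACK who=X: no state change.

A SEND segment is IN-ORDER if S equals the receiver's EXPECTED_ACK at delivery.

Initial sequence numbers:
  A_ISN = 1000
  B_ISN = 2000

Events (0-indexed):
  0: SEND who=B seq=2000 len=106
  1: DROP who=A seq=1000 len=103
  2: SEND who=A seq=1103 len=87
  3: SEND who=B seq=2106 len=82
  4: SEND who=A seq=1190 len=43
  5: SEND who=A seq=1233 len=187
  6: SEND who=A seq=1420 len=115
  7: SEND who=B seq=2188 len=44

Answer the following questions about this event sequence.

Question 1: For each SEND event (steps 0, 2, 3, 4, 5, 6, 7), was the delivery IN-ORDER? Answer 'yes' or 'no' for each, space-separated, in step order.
Answer: yes no yes no no no yes

Derivation:
Step 0: SEND seq=2000 -> in-order
Step 2: SEND seq=1103 -> out-of-order
Step 3: SEND seq=2106 -> in-order
Step 4: SEND seq=1190 -> out-of-order
Step 5: SEND seq=1233 -> out-of-order
Step 6: SEND seq=1420 -> out-of-order
Step 7: SEND seq=2188 -> in-order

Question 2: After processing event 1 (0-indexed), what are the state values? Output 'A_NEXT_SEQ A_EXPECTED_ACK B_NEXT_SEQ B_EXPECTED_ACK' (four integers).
After event 0: A_seq=1000 A_ack=2106 B_seq=2106 B_ack=1000
After event 1: A_seq=1103 A_ack=2106 B_seq=2106 B_ack=1000

1103 2106 2106 1000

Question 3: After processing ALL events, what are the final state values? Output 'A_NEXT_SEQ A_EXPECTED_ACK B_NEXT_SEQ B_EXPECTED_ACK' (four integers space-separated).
After event 0: A_seq=1000 A_ack=2106 B_seq=2106 B_ack=1000
After event 1: A_seq=1103 A_ack=2106 B_seq=2106 B_ack=1000
After event 2: A_seq=1190 A_ack=2106 B_seq=2106 B_ack=1000
After event 3: A_seq=1190 A_ack=2188 B_seq=2188 B_ack=1000
After event 4: A_seq=1233 A_ack=2188 B_seq=2188 B_ack=1000
After event 5: A_seq=1420 A_ack=2188 B_seq=2188 B_ack=1000
After event 6: A_seq=1535 A_ack=2188 B_seq=2188 B_ack=1000
After event 7: A_seq=1535 A_ack=2232 B_seq=2232 B_ack=1000

Answer: 1535 2232 2232 1000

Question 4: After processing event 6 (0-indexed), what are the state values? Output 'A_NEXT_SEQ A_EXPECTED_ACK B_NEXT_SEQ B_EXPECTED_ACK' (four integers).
After event 0: A_seq=1000 A_ack=2106 B_seq=2106 B_ack=1000
After event 1: A_seq=1103 A_ack=2106 B_seq=2106 B_ack=1000
After event 2: A_seq=1190 A_ack=2106 B_seq=2106 B_ack=1000
After event 3: A_seq=1190 A_ack=2188 B_seq=2188 B_ack=1000
After event 4: A_seq=1233 A_ack=2188 B_seq=2188 B_ack=1000
After event 5: A_seq=1420 A_ack=2188 B_seq=2188 B_ack=1000
After event 6: A_seq=1535 A_ack=2188 B_seq=2188 B_ack=1000

1535 2188 2188 1000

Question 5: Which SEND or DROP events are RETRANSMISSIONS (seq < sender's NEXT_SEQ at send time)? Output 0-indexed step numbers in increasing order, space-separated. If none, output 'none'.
Answer: none

Derivation:
Step 0: SEND seq=2000 -> fresh
Step 1: DROP seq=1000 -> fresh
Step 2: SEND seq=1103 -> fresh
Step 3: SEND seq=2106 -> fresh
Step 4: SEND seq=1190 -> fresh
Step 5: SEND seq=1233 -> fresh
Step 6: SEND seq=1420 -> fresh
Step 7: SEND seq=2188 -> fresh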